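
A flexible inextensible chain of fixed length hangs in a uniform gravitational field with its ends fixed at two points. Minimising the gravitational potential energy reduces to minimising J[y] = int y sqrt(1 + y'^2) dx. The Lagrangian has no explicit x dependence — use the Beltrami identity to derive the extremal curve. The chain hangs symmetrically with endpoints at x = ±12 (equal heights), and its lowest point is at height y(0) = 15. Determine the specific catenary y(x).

The Lagrangian L(y, y') = y sqrt(1 + y'^2) has no explicit x dependence, so the Beltrami identity applies:
    L − y' ∂L/∂y' = C.
Compute ∂L/∂y' = y · y' / sqrt(1 + y'^2). Then
    L − y' ∂L/∂y'
    = y sqrt(1 + y'^2) − y · y'^2 / sqrt(1 + y'^2)
    = y (1 + y'^2 − y'^2) / sqrt(1 + y'^2)
    = y / sqrt(1 + y'^2) = C.
Squaring gives y^2 = C^2 (1 + y'^2), i.e.
    y'^2 = y^2 / C^2 − 1.
Separating variables,
    dy / sqrt(y^2 − C^2) = dx / C,
and integrating gives arccosh(y / C) = (x − a)/C, so
    y(x) = C cosh((x − a)/C),
the catenary. The constants C and a are fixed by the two endpoint conditions (and, for the hanging-chain problem, the length constraint selects C).
Now fit the given data. The endpoints x = ±12 are symmetric at equal height, so the catenary is even about its minimum: a = 0 and y(x) = C cosh(x/C). The lowest point is y(0) = C cosh(0) = C, and we are told y(0) = 15, so C = 15. Therefore
    y(x) = 15 cosh(x/15),
and at the endpoints
    y(±12) = 15 cosh(12/15).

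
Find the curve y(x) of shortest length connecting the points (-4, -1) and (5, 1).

Arc-length functional: J[y] = ∫ sqrt(1 + (y')^2) dx.
Lagrangian L = sqrt(1 + (y')^2) has no explicit y dependence, so ∂L/∂y = 0 and the Euler-Lagrange equation gives
    d/dx( y' / sqrt(1 + (y')^2) ) = 0  ⇒  y' / sqrt(1 + (y')^2) = const.
Hence y' is constant, so y(x) is affine.
Fitting the endpoints (-4, -1) and (5, 1):
    slope m = (1 − (-1)) / (5 − (-4)) = 2/9,
    intercept c = (-1) − m·(-4) = -1/9.
Extremal: y(x) = (2/9) x - 1/9.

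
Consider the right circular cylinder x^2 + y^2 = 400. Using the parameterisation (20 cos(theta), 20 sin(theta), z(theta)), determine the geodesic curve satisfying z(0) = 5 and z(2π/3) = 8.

Parameterise the cylinder of radius R = 20 as
    r(θ) = (20 cos θ, 20 sin θ, z(θ)).
The arc-length element is
    ds = sqrt(400 + (dz/dθ)^2) dθ,
so the Lagrangian is L = sqrt(400 + z'^2).
L depends on z' only, not on z or θ, so ∂L/∂z = 0 and
    ∂L/∂z' = z' / sqrt(400 + z'^2).
The Euler-Lagrange equation gives
    d/dθ( z' / sqrt(400 + z'^2) ) = 0,
so z' is constant. Integrating once:
    z(θ) = a θ + b,
a helix on the cylinder (a straight line when the cylinder is unrolled). The constants a, b are determined by the endpoint conditions.
With endpoint conditions z(0) = 5 and z(2π/3) = 8: from z(0) = b we get b = 5, and a·2π/3 + 5 = 8 gives a = 9/(2π), so
    z(θ) = (9/(2π)) θ + 5.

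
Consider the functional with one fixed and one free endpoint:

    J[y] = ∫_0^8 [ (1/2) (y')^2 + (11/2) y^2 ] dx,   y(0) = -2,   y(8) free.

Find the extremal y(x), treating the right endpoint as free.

The Lagrangian L = (1/2) (y')^2 + (11/2) y^2 gives
    ∂L/∂y = 11 y,   ∂L/∂y' = y'.
Euler-Lagrange: y'' − 11 y = 0.
With k = sqrt(11), the general solution is
    y(x) = A cosh(sqrt(11) x) + B sinh(sqrt(11) x).
Fixed left endpoint y(0) = -2 ⇒ A = -2.
The right endpoint x = 8 is free, so the natural (transversality) condition is ∂L/∂y' |_{x=8} = 0, i.e. y'(8) = 0.
Compute y'(x) = A k sinh(k x) + B k cosh(k x), so
    y'(8) = A k sinh(k·8) + B k cosh(k·8) = 0
    ⇒ B = −A tanh(k·8) = 2 tanh(sqrt(11)·8).
Therefore the extremal is
    y(x) = −2 cosh(sqrt(11) x) + 2 tanh(sqrt(11)·8) sinh(sqrt(11) x).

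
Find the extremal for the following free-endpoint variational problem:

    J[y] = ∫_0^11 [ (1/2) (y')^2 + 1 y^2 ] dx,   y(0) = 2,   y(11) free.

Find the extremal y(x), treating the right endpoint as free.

The Lagrangian L = (1/2) (y')^2 + 1 y^2 gives
    ∂L/∂y = 2 y,   ∂L/∂y' = y'.
Euler-Lagrange: y'' − 2 y = 0.
With k = sqrt(2), the general solution is
    y(x) = A cosh(sqrt(2) x) + B sinh(sqrt(2) x).
Fixed left endpoint y(0) = 2 ⇒ A = 2.
The right endpoint x = 11 is free, so the natural (transversality) condition is ∂L/∂y' |_{x=11} = 0, i.e. y'(11) = 0.
Compute y'(x) = A k sinh(k x) + B k cosh(k x), so
    y'(11) = A k sinh(k·11) + B k cosh(k·11) = 0
    ⇒ B = −A tanh(k·11) = − 2 tanh(sqrt(2)·11).
Therefore the extremal is
    y(x) = 2 cosh(sqrt(2) x) − 2 tanh(sqrt(2)·11) sinh(sqrt(2) x).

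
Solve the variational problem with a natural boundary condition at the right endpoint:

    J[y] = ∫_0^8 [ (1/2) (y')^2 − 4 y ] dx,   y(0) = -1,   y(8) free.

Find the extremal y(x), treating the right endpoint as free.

The Lagrangian L = (1/2) (y')^2 − 4 y gives
    ∂L/∂y = −4,   ∂L/∂y' = y'.
Euler-Lagrange: d/dx(y') − (−4) = 0, i.e. y'' + 4 = 0, so
    y(x) = −(4/2) x^2 + C1 x + C2.
Fixed left endpoint y(0) = -1 ⇒ C2 = -1.
The right endpoint x = 8 is free, so the natural (transversality) condition is ∂L/∂y' |_{x=8} = 0, i.e. y'(8) = 0.
Compute y'(x) = −4 x + C1, so y'(8) = −32 + C1 = 0 ⇒ C1 = 32.
Therefore the extremal is
    y(x) = −2 x^2 + 32 x − 1.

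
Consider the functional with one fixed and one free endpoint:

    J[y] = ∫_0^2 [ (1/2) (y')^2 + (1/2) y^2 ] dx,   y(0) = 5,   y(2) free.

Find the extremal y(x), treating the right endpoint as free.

The Lagrangian L = (1/2) (y')^2 + (1/2) y^2 gives
    ∂L/∂y = 1 y,   ∂L/∂y' = y'.
Euler-Lagrange: y'' − y = 0.
With k = 1, the general solution is
    y(x) = A cosh(x) + B sinh(x).
Fixed left endpoint y(0) = 5 ⇒ A = 5.
The right endpoint x = 2 is free, so the natural (transversality) condition is ∂L/∂y' |_{x=2} = 0, i.e. y'(2) = 0.
Compute y'(x) = A k sinh(k x) + B k cosh(k x), so
    y'(2) = A k sinh(k·2) + B k cosh(k·2) = 0
    ⇒ B = −A tanh(k·2) = − 5 tanh(1·2).
Therefore the extremal is
    y(x) = 5 cosh(1 x) − 5 tanh(1·2) sinh(1 x).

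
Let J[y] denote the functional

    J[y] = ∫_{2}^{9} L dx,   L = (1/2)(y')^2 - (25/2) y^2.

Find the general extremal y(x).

The Lagrangian is L = (1/2)(y')^2 - (25/2) y^2.
∂L/∂y = -25y.
∂L/∂y' = y'.
The Euler-Lagrange equation d/dx(∂L/∂y') − ∂L/∂y = 0 becomes:
    y'' + 25 y = 0
General solution: y(x) = A sin(5x) + B cos(5x), where A and B are arbitrary constants fixed by the endpoint conditions.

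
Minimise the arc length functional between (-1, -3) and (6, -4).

Arc-length functional: J[y] = ∫ sqrt(1 + (y')^2) dx.
Lagrangian L = sqrt(1 + (y')^2) has no explicit y dependence, so ∂L/∂y = 0 and the Euler-Lagrange equation gives
    d/dx( y' / sqrt(1 + (y')^2) ) = 0  ⇒  y' / sqrt(1 + (y')^2) = const.
Hence y' is constant, so y(x) is affine.
Fitting the endpoints (-1, -3) and (6, -4):
    slope m = ((-4) − (-3)) / (6 − (-1)) = -1/7,
    intercept c = (-3) − m·(-1) = -22/7.
Extremal: y(x) = (-1/7) x - 22/7.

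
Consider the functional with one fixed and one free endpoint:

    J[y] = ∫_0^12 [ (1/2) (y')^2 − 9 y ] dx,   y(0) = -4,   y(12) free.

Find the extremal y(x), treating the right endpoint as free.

The Lagrangian L = (1/2) (y')^2 − 9 y gives
    ∂L/∂y = −9,   ∂L/∂y' = y'.
Euler-Lagrange: d/dx(y') − (−9) = 0, i.e. y'' + 9 = 0, so
    y(x) = −(9/2) x^2 + C1 x + C2.
Fixed left endpoint y(0) = -4 ⇒ C2 = -4.
The right endpoint x = 12 is free, so the natural (transversality) condition is ∂L/∂y' |_{x=12} = 0, i.e. y'(12) = 0.
Compute y'(x) = −9 x + C1, so y'(12) = −108 + C1 = 0 ⇒ C1 = 108.
Therefore the extremal is
    y(x) = −(9/2) x^2 + 108 x − 4.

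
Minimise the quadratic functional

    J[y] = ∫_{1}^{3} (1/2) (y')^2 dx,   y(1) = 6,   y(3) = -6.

The Lagrangian is L = (1/2) (y')^2.
Compute ∂L/∂y = 0, ∂L/∂y' = y'.
The Euler-Lagrange equation d/dx(∂L/∂y') − ∂L/∂y = 0 reduces to
    y'' = 0.
Its general solution is
    y(x) = A x + B,
with A, B fixed by the endpoint conditions.
Applying the endpoint conditions y(1) = 6 and y(3) = -6: solve A·1 + B = 6 and A·3 + B = -6. Subtracting gives A(3 − 1) = -6 − 6, so A = -6, and B = 6 − A·1 = 12. Therefore
    y(x) = -6 x + 12.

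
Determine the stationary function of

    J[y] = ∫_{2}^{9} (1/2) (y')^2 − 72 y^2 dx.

The Lagrangian is L = (1/2) (y')^2 − 72 y^2.
Compute ∂L/∂y = -144y, ∂L/∂y' = y'.
The Euler-Lagrange equation d/dx(∂L/∂y') − ∂L/∂y = 0 reduces to
    y'' + 144 y = 0.
Its general solution is
    y(x) = A sin(12x) + B cos(12x),
with A, B fixed by the endpoint conditions.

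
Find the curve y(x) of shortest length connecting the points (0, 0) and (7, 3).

Arc-length functional: J[y] = ∫ sqrt(1 + (y')^2) dx.
Lagrangian L = sqrt(1 + (y')^2) has no explicit y dependence, so ∂L/∂y = 0 and the Euler-Lagrange equation gives
    d/dx( y' / sqrt(1 + (y')^2) ) = 0  ⇒  y' / sqrt(1 + (y')^2) = const.
Hence y' is constant, so y(x) is affine.
Fitting the endpoints (0, 0) and (7, 3):
    slope m = (3 − 0) / (7 − 0) = 3/7,
    intercept c = 0 − m·0 = 0.
Extremal: y(x) = (3/7) x.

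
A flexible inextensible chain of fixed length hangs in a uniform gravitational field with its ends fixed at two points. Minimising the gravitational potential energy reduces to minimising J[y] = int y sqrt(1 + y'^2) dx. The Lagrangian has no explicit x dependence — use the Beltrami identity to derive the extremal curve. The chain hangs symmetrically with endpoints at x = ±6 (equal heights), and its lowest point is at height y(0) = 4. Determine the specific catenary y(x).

The Lagrangian L(y, y') = y sqrt(1 + y'^2) has no explicit x dependence, so the Beltrami identity applies:
    L − y' ∂L/∂y' = C.
Compute ∂L/∂y' = y · y' / sqrt(1 + y'^2). Then
    L − y' ∂L/∂y'
    = y sqrt(1 + y'^2) − y · y'^2 / sqrt(1 + y'^2)
    = y (1 + y'^2 − y'^2) / sqrt(1 + y'^2)
    = y / sqrt(1 + y'^2) = C.
Squaring gives y^2 = C^2 (1 + y'^2), i.e.
    y'^2 = y^2 / C^2 − 1.
Separating variables,
    dy / sqrt(y^2 − C^2) = dx / C,
and integrating gives arccosh(y / C) = (x − a)/C, so
    y(x) = C cosh((x − a)/C),
the catenary. The constants C and a are fixed by the two endpoint conditions (and, for the hanging-chain problem, the length constraint selects C).
Now fit the given data. The endpoints x = ±6 are symmetric at equal height, so the catenary is even about its minimum: a = 0 and y(x) = C cosh(x/C). The lowest point is y(0) = C cosh(0) = C, and we are told y(0) = 4, so C = 4. Therefore
    y(x) = 4 cosh(x/4),
and at the endpoints
    y(±6) = 4 cosh(6/4).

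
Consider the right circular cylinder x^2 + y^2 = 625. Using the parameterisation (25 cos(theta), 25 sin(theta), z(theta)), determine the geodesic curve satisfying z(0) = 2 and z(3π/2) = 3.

Parameterise the cylinder of radius R = 25 as
    r(θ) = (25 cos θ, 25 sin θ, z(θ)).
The arc-length element is
    ds = sqrt(625 + (dz/dθ)^2) dθ,
so the Lagrangian is L = sqrt(625 + z'^2).
L depends on z' only, not on z or θ, so ∂L/∂z = 0 and
    ∂L/∂z' = z' / sqrt(625 + z'^2).
The Euler-Lagrange equation gives
    d/dθ( z' / sqrt(625 + z'^2) ) = 0,
so z' is constant. Integrating once:
    z(θ) = a θ + b,
a helix on the cylinder (a straight line when the cylinder is unrolled). The constants a, b are determined by the endpoint conditions.
With endpoint conditions z(0) = 2 and z(3π/2) = 3: from z(0) = b we get b = 2, and a·3π/2 + 2 = 3 gives a = 2/(3π), so
    z(θ) = (2/(3π)) θ + 2.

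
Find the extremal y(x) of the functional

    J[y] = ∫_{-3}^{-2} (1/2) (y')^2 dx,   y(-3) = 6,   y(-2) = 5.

The Lagrangian is L = (1/2) (y')^2.
Compute ∂L/∂y = 0, ∂L/∂y' = y'.
The Euler-Lagrange equation d/dx(∂L/∂y') − ∂L/∂y = 0 reduces to
    y'' = 0.
Its general solution is
    y(x) = A x + B,
with A, B fixed by the endpoint conditions.
Applying the endpoint conditions y(-3) = 6 and y(-2) = 5: solve A·-3 + B = 6 and A·-2 + B = 5. Subtracting gives A(-2 − -3) = 5 − 6, so A = -1, and B = 6 − A·-3 = 3. Therefore
    y(x) = -x + 3.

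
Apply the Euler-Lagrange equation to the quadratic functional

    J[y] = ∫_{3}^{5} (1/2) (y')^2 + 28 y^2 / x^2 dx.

The Lagrangian is L = (1/2) (y')^2 + 28 y^2 / x^2.
Compute ∂L/∂y = 56y/x^2, ∂L/∂y' = y'.
The Euler-Lagrange equation d/dx(∂L/∂y') − ∂L/∂y = 0 reduces to
    y'' − 56/x^2 · y = 0  (x > 0).
Its general solution is
    y(x) = A x^8 + B x^(-7),
with A, B fixed by the endpoint conditions.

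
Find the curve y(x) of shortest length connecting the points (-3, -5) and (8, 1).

Arc-length functional: J[y] = ∫ sqrt(1 + (y')^2) dx.
Lagrangian L = sqrt(1 + (y')^2) has no explicit y dependence, so ∂L/∂y = 0 and the Euler-Lagrange equation gives
    d/dx( y' / sqrt(1 + (y')^2) ) = 0  ⇒  y' / sqrt(1 + (y')^2) = const.
Hence y' is constant, so y(x) is affine.
Fitting the endpoints (-3, -5) and (8, 1):
    slope m = (1 − (-5)) / (8 − (-3)) = 6/11,
    intercept c = (-5) − m·(-3) = -37/11.
Extremal: y(x) = (6/11) x - 37/11.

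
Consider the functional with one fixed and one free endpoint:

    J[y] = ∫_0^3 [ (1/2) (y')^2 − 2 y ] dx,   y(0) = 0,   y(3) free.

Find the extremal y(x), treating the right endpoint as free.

The Lagrangian L = (1/2) (y')^2 − 2 y gives
    ∂L/∂y = −2,   ∂L/∂y' = y'.
Euler-Lagrange: d/dx(y') − (−2) = 0, i.e. y'' + 2 = 0, so
    y(x) = −(2/2) x^2 + C1 x + C2.
Fixed left endpoint y(0) = 0 ⇒ C2 = 0.
The right endpoint x = 3 is free, so the natural (transversality) condition is ∂L/∂y' |_{x=3} = 0, i.e. y'(3) = 0.
Compute y'(x) = −2 x + C1, so y'(3) = −6 + C1 = 0 ⇒ C1 = 6.
Therefore the extremal is
    y(x) = −x^2 + 6 x.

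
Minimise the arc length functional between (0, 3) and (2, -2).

Arc-length functional: J[y] = ∫ sqrt(1 + (y')^2) dx.
Lagrangian L = sqrt(1 + (y')^2) has no explicit y dependence, so ∂L/∂y = 0 and the Euler-Lagrange equation gives
    d/dx( y' / sqrt(1 + (y')^2) ) = 0  ⇒  y' / sqrt(1 + (y')^2) = const.
Hence y' is constant, so y(x) is affine.
Fitting the endpoints (0, 3) and (2, -2):
    slope m = ((-2) − 3) / (2 − 0) = -5/2,
    intercept c = 3 − m·0 = 3.
Extremal: y(x) = (-5/2) x + 3.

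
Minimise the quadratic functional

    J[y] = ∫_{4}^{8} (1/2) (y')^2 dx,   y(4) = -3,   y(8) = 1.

The Lagrangian is L = (1/2) (y')^2.
Compute ∂L/∂y = 0, ∂L/∂y' = y'.
The Euler-Lagrange equation d/dx(∂L/∂y') − ∂L/∂y = 0 reduces to
    y'' = 0.
Its general solution is
    y(x) = A x + B,
with A, B fixed by the endpoint conditions.
Applying the endpoint conditions y(4) = -3 and y(8) = 1: solve A·4 + B = -3 and A·8 + B = 1. Subtracting gives A(8 − 4) = 1 − -3, so A = 1, and B = -3 − A·4 = -7. Therefore
    y(x) = x - 7.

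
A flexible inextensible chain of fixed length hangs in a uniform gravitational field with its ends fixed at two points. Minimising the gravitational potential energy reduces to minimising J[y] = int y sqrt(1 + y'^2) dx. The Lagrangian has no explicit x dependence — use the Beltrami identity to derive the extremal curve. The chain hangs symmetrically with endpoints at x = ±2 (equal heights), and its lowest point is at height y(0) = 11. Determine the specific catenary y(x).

The Lagrangian L(y, y') = y sqrt(1 + y'^2) has no explicit x dependence, so the Beltrami identity applies:
    L − y' ∂L/∂y' = C.
Compute ∂L/∂y' = y · y' / sqrt(1 + y'^2). Then
    L − y' ∂L/∂y'
    = y sqrt(1 + y'^2) − y · y'^2 / sqrt(1 + y'^2)
    = y (1 + y'^2 − y'^2) / sqrt(1 + y'^2)
    = y / sqrt(1 + y'^2) = C.
Squaring gives y^2 = C^2 (1 + y'^2), i.e.
    y'^2 = y^2 / C^2 − 1.
Separating variables,
    dy / sqrt(y^2 − C^2) = dx / C,
and integrating gives arccosh(y / C) = (x − a)/C, so
    y(x) = C cosh((x − a)/C),
the catenary. The constants C and a are fixed by the two endpoint conditions (and, for the hanging-chain problem, the length constraint selects C).
Now fit the given data. The endpoints x = ±2 are symmetric at equal height, so the catenary is even about its minimum: a = 0 and y(x) = C cosh(x/C). The lowest point is y(0) = C cosh(0) = C, and we are told y(0) = 11, so C = 11. Therefore
    y(x) = 11 cosh(x/11),
and at the endpoints
    y(±2) = 11 cosh(2/11).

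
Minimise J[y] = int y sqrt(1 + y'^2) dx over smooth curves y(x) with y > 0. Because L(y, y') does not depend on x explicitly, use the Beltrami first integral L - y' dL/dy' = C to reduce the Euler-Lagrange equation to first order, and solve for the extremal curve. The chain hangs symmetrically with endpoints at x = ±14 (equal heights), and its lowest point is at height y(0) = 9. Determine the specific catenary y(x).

The Lagrangian L(y, y') = y sqrt(1 + y'^2) has no explicit x dependence, so the Beltrami identity applies:
    L − y' ∂L/∂y' = C.
Compute ∂L/∂y' = y · y' / sqrt(1 + y'^2). Then
    L − y' ∂L/∂y'
    = y sqrt(1 + y'^2) − y · y'^2 / sqrt(1 + y'^2)
    = y (1 + y'^2 − y'^2) / sqrt(1 + y'^2)
    = y / sqrt(1 + y'^2) = C.
Squaring gives y^2 = C^2 (1 + y'^2), i.e.
    y'^2 = y^2 / C^2 − 1.
Separating variables,
    dy / sqrt(y^2 − C^2) = dx / C,
and integrating gives arccosh(y / C) = (x − a)/C, so
    y(x) = C cosh((x − a)/C),
the catenary. The constants C and a are fixed by the two endpoint conditions (and, for the hanging-chain problem, the length constraint selects C).
Now fit the given data. The endpoints x = ±14 are symmetric at equal height, so the catenary is even about its minimum: a = 0 and y(x) = C cosh(x/C). The lowest point is y(0) = C cosh(0) = C, and we are told y(0) = 9, so C = 9. Therefore
    y(x) = 9 cosh(x/9),
and at the endpoints
    y(±14) = 9 cosh(14/9).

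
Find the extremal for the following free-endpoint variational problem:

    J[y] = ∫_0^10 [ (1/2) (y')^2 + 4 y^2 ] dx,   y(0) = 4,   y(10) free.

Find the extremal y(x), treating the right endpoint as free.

The Lagrangian L = (1/2) (y')^2 + 4 y^2 gives
    ∂L/∂y = 8 y,   ∂L/∂y' = y'.
Euler-Lagrange: y'' − 8 y = 0.
With k = sqrt(8), the general solution is
    y(x) = A cosh(sqrt(8) x) + B sinh(sqrt(8) x).
Fixed left endpoint y(0) = 4 ⇒ A = 4.
The right endpoint x = 10 is free, so the natural (transversality) condition is ∂L/∂y' |_{x=10} = 0, i.e. y'(10) = 0.
Compute y'(x) = A k sinh(k x) + B k cosh(k x), so
    y'(10) = A k sinh(k·10) + B k cosh(k·10) = 0
    ⇒ B = −A tanh(k·10) = − 4 tanh(sqrt(8)·10).
Therefore the extremal is
    y(x) = 4 cosh(sqrt(8) x) − 4 tanh(sqrt(8)·10) sinh(sqrt(8) x).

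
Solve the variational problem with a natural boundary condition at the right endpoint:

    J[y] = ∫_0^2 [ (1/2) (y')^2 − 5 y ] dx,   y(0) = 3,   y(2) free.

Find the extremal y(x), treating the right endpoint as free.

The Lagrangian L = (1/2) (y')^2 − 5 y gives
    ∂L/∂y = −5,   ∂L/∂y' = y'.
Euler-Lagrange: d/dx(y') − (−5) = 0, i.e. y'' + 5 = 0, so
    y(x) = −(5/2) x^2 + C1 x + C2.
Fixed left endpoint y(0) = 3 ⇒ C2 = 3.
The right endpoint x = 2 is free, so the natural (transversality) condition is ∂L/∂y' |_{x=2} = 0, i.e. y'(2) = 0.
Compute y'(x) = −5 x + C1, so y'(2) = −10 + C1 = 0 ⇒ C1 = 10.
Therefore the extremal is
    y(x) = −(5/2) x^2 + 10 x + 3.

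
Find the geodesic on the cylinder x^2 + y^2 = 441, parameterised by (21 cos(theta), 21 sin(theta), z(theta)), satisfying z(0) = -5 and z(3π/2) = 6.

Parameterise the cylinder of radius R = 21 as
    r(θ) = (21 cos θ, 21 sin θ, z(θ)).
The arc-length element is
    ds = sqrt(441 + (dz/dθ)^2) dθ,
so the Lagrangian is L = sqrt(441 + z'^2).
L depends on z' only, not on z or θ, so ∂L/∂z = 0 and
    ∂L/∂z' = z' / sqrt(441 + z'^2).
The Euler-Lagrange equation gives
    d/dθ( z' / sqrt(441 + z'^2) ) = 0,
so z' is constant. Integrating once:
    z(θ) = a θ + b,
a helix on the cylinder (a straight line when the cylinder is unrolled). The constants a, b are determined by the endpoint conditions.
With endpoint conditions z(0) = -5 and z(3π/2) = 6: from z(0) = b we get b = -5, and a·3π/2 + -5 = 6 gives a = 22/(3π), so
    z(θ) = (22/(3π)) θ − 5.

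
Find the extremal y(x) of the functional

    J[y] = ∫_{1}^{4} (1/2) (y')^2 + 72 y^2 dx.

The Lagrangian is L = (1/2) (y')^2 + 72 y^2.
Compute ∂L/∂y = 144y, ∂L/∂y' = y'.
The Euler-Lagrange equation d/dx(∂L/∂y') − ∂L/∂y = 0 reduces to
    y'' − 144 y = 0.
Its general solution is
    y(x) = A e^(12x) + B e^(−12x),
with A, B fixed by the endpoint conditions.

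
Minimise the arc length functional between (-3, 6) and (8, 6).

Arc-length functional: J[y] = ∫ sqrt(1 + (y')^2) dx.
Lagrangian L = sqrt(1 + (y')^2) has no explicit y dependence, so ∂L/∂y = 0 and the Euler-Lagrange equation gives
    d/dx( y' / sqrt(1 + (y')^2) ) = 0  ⇒  y' / sqrt(1 + (y')^2) = const.
Hence y' is constant, so y(x) is affine.
Fitting the endpoints (-3, 6) and (8, 6):
    slope m = (6 − 6) / (8 − (-3)) = 0,
    intercept c = 6 − m·(-3) = 6.
Extremal: y(x) = 6.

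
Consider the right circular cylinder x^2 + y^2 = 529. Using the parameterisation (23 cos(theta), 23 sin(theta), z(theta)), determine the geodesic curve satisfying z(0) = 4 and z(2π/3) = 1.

Parameterise the cylinder of radius R = 23 as
    r(θ) = (23 cos θ, 23 sin θ, z(θ)).
The arc-length element is
    ds = sqrt(529 + (dz/dθ)^2) dθ,
so the Lagrangian is L = sqrt(529 + z'^2).
L depends on z' only, not on z or θ, so ∂L/∂z = 0 and
    ∂L/∂z' = z' / sqrt(529 + z'^2).
The Euler-Lagrange equation gives
    d/dθ( z' / sqrt(529 + z'^2) ) = 0,
so z' is constant. Integrating once:
    z(θ) = a θ + b,
a helix on the cylinder (a straight line when the cylinder is unrolled). The constants a, b are determined by the endpoint conditions.
With endpoint conditions z(0) = 4 and z(2π/3) = 1: from z(0) = b we get b = 4, and a·2π/3 + 4 = 1 gives a = -9/(2π), so
    z(θ) = (-9/(2π)) θ + 4.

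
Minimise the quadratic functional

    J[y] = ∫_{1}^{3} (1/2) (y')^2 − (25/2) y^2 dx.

The Lagrangian is L = (1/2) (y')^2 − (25/2) y^2.
Compute ∂L/∂y = -25y, ∂L/∂y' = y'.
The Euler-Lagrange equation d/dx(∂L/∂y') − ∂L/∂y = 0 reduces to
    y'' + 25 y = 0.
Its general solution is
    y(x) = A sin(5x) + B cos(5x),
with A, B fixed by the endpoint conditions.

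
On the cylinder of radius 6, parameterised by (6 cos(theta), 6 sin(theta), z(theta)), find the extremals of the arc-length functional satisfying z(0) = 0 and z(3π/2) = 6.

Parameterise the cylinder of radius R = 6 as
    r(θ) = (6 cos θ, 6 sin θ, z(θ)).
The arc-length element is
    ds = sqrt(36 + (dz/dθ)^2) dθ,
so the Lagrangian is L = sqrt(36 + z'^2).
L depends on z' only, not on z or θ, so ∂L/∂z = 0 and
    ∂L/∂z' = z' / sqrt(36 + z'^2).
The Euler-Lagrange equation gives
    d/dθ( z' / sqrt(36 + z'^2) ) = 0,
so z' is constant. Integrating once:
    z(θ) = a θ + b,
a helix on the cylinder (a straight line when the cylinder is unrolled). The constants a, b are determined by the endpoint conditions.
With endpoint conditions z(0) = 0 and z(3π/2) = 6: from z(0) = b we get b = 0, and a·3π/2 + 0 = 6 gives a = 4/π, so
    z(θ) = (4/π) θ.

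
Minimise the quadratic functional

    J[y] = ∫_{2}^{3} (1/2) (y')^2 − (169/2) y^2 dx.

The Lagrangian is L = (1/2) (y')^2 − (169/2) y^2.
Compute ∂L/∂y = -169y, ∂L/∂y' = y'.
The Euler-Lagrange equation d/dx(∂L/∂y') − ∂L/∂y = 0 reduces to
    y'' + 169 y = 0.
Its general solution is
    y(x) = A sin(13x) + B cos(13x),
with A, B fixed by the endpoint conditions.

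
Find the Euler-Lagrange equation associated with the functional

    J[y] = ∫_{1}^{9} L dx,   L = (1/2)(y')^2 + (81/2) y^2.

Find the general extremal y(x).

The Lagrangian is L = (1/2)(y')^2 + (81/2) y^2.
∂L/∂y = 81y.
∂L/∂y' = y'.
The Euler-Lagrange equation d/dx(∂L/∂y') − ∂L/∂y = 0 becomes:
    y'' - 81 y = 0
General solution: y(x) = A e^(9x) + B e^(-9x), where A and B are arbitrary constants fixed by the endpoint conditions.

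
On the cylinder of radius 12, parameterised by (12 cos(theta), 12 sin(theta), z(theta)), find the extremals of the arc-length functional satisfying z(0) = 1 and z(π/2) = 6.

Parameterise the cylinder of radius R = 12 as
    r(θ) = (12 cos θ, 12 sin θ, z(θ)).
The arc-length element is
    ds = sqrt(144 + (dz/dθ)^2) dθ,
so the Lagrangian is L = sqrt(144 + z'^2).
L depends on z' only, not on z or θ, so ∂L/∂z = 0 and
    ∂L/∂z' = z' / sqrt(144 + z'^2).
The Euler-Lagrange equation gives
    d/dθ( z' / sqrt(144 + z'^2) ) = 0,
so z' is constant. Integrating once:
    z(θ) = a θ + b,
a helix on the cylinder (a straight line when the cylinder is unrolled). The constants a, b are determined by the endpoint conditions.
With endpoint conditions z(0) = 1 and z(π/2) = 6: from z(0) = b we get b = 1, and a·π/2 + 1 = 6 gives a = 10/π, so
    z(θ) = (10/π) θ + 1.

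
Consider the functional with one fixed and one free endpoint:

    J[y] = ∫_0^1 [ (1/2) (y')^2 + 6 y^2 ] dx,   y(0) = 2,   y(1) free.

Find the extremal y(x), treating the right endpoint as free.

The Lagrangian L = (1/2) (y')^2 + 6 y^2 gives
    ∂L/∂y = 12 y,   ∂L/∂y' = y'.
Euler-Lagrange: y'' − 12 y = 0.
With k = sqrt(12), the general solution is
    y(x) = A cosh(sqrt(12) x) + B sinh(sqrt(12) x).
Fixed left endpoint y(0) = 2 ⇒ A = 2.
The right endpoint x = 1 is free, so the natural (transversality) condition is ∂L/∂y' |_{x=1} = 0, i.e. y'(1) = 0.
Compute y'(x) = A k sinh(k x) + B k cosh(k x), so
    y'(1) = A k sinh(k·1) + B k cosh(k·1) = 0
    ⇒ B = −A tanh(k·1) = − 2 tanh(sqrt(12)·1).
Therefore the extremal is
    y(x) = 2 cosh(sqrt(12) x) − 2 tanh(sqrt(12)·1) sinh(sqrt(12) x).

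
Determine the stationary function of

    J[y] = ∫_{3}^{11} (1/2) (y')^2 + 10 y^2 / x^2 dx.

The Lagrangian is L = (1/2) (y')^2 + 10 y^2 / x^2.
Compute ∂L/∂y = 20y/x^2, ∂L/∂y' = y'.
The Euler-Lagrange equation d/dx(∂L/∂y') − ∂L/∂y = 0 reduces to
    y'' − 20/x^2 · y = 0  (x > 0).
Its general solution is
    y(x) = A x^5 + B x^(-4),
with A, B fixed by the endpoint conditions.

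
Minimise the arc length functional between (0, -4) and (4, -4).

Arc-length functional: J[y] = ∫ sqrt(1 + (y')^2) dx.
Lagrangian L = sqrt(1 + (y')^2) has no explicit y dependence, so ∂L/∂y = 0 and the Euler-Lagrange equation gives
    d/dx( y' / sqrt(1 + (y')^2) ) = 0  ⇒  y' / sqrt(1 + (y')^2) = const.
Hence y' is constant, so y(x) is affine.
Fitting the endpoints (0, -4) and (4, -4):
    slope m = ((-4) − (-4)) / (4 − 0) = 0,
    intercept c = (-4) − m·0 = -4.
Extremal: y(x) = -4.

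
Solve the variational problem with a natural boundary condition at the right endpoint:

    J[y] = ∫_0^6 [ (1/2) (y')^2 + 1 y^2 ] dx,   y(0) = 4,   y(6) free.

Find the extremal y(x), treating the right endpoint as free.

The Lagrangian L = (1/2) (y')^2 + 1 y^2 gives
    ∂L/∂y = 2 y,   ∂L/∂y' = y'.
Euler-Lagrange: y'' − 2 y = 0.
With k = sqrt(2), the general solution is
    y(x) = A cosh(sqrt(2) x) + B sinh(sqrt(2) x).
Fixed left endpoint y(0) = 4 ⇒ A = 4.
The right endpoint x = 6 is free, so the natural (transversality) condition is ∂L/∂y' |_{x=6} = 0, i.e. y'(6) = 0.
Compute y'(x) = A k sinh(k x) + B k cosh(k x), so
    y'(6) = A k sinh(k·6) + B k cosh(k·6) = 0
    ⇒ B = −A tanh(k·6) = − 4 tanh(sqrt(2)·6).
Therefore the extremal is
    y(x) = 4 cosh(sqrt(2) x) − 4 tanh(sqrt(2)·6) sinh(sqrt(2) x).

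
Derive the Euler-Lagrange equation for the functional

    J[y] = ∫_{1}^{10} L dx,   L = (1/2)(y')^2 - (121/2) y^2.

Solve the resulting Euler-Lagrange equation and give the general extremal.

The Lagrangian is L = (1/2)(y')^2 - (121/2) y^2.
∂L/∂y = -121y.
∂L/∂y' = y'.
The Euler-Lagrange equation d/dx(∂L/∂y') − ∂L/∂y = 0 becomes:
    y'' + 121 y = 0
General solution: y(x) = A sin(11x) + B cos(11x), where A and B are arbitrary constants fixed by the endpoint conditions.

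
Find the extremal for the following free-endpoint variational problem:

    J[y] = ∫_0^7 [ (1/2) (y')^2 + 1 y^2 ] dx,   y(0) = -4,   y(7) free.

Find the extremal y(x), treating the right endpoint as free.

The Lagrangian L = (1/2) (y')^2 + 1 y^2 gives
    ∂L/∂y = 2 y,   ∂L/∂y' = y'.
Euler-Lagrange: y'' − 2 y = 0.
With k = sqrt(2), the general solution is
    y(x) = A cosh(sqrt(2) x) + B sinh(sqrt(2) x).
Fixed left endpoint y(0) = -4 ⇒ A = -4.
The right endpoint x = 7 is free, so the natural (transversality) condition is ∂L/∂y' |_{x=7} = 0, i.e. y'(7) = 0.
Compute y'(x) = A k sinh(k x) + B k cosh(k x), so
    y'(7) = A k sinh(k·7) + B k cosh(k·7) = 0
    ⇒ B = −A tanh(k·7) = 4 tanh(sqrt(2)·7).
Therefore the extremal is
    y(x) = −4 cosh(sqrt(2) x) + 4 tanh(sqrt(2)·7) sinh(sqrt(2) x).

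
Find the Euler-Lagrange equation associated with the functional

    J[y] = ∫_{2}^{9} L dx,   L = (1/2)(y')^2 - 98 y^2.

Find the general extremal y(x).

The Lagrangian is L = (1/2)(y')^2 - 98 y^2.
∂L/∂y = -196y.
∂L/∂y' = y'.
The Euler-Lagrange equation d/dx(∂L/∂y') − ∂L/∂y = 0 becomes:
    y'' + 196 y = 0
General solution: y(x) = A sin(14x) + B cos(14x), where A and B are arbitrary constants fixed by the endpoint conditions.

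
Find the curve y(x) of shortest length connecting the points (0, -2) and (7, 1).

Arc-length functional: J[y] = ∫ sqrt(1 + (y')^2) dx.
Lagrangian L = sqrt(1 + (y')^2) has no explicit y dependence, so ∂L/∂y = 0 and the Euler-Lagrange equation gives
    d/dx( y' / sqrt(1 + (y')^2) ) = 0  ⇒  y' / sqrt(1 + (y')^2) = const.
Hence y' is constant, so y(x) is affine.
Fitting the endpoints (0, -2) and (7, 1):
    slope m = (1 − (-2)) / (7 − 0) = 3/7,
    intercept c = (-2) − m·0 = -2.
Extremal: y(x) = (3/7) x - 2.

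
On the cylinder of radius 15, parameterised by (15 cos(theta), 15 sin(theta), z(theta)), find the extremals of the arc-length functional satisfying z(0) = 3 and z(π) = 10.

Parameterise the cylinder of radius R = 15 as
    r(θ) = (15 cos θ, 15 sin θ, z(θ)).
The arc-length element is
    ds = sqrt(225 + (dz/dθ)^2) dθ,
so the Lagrangian is L = sqrt(225 + z'^2).
L depends on z' only, not on z or θ, so ∂L/∂z = 0 and
    ∂L/∂z' = z' / sqrt(225 + z'^2).
The Euler-Lagrange equation gives
    d/dθ( z' / sqrt(225 + z'^2) ) = 0,
so z' is constant. Integrating once:
    z(θ) = a θ + b,
a helix on the cylinder (a straight line when the cylinder is unrolled). The constants a, b are determined by the endpoint conditions.
With endpoint conditions z(0) = 3 and z(π) = 10: from z(0) = b we get b = 3, and a·π + 3 = 10 gives a = 7/π, so
    z(θ) = (7/π) θ + 3.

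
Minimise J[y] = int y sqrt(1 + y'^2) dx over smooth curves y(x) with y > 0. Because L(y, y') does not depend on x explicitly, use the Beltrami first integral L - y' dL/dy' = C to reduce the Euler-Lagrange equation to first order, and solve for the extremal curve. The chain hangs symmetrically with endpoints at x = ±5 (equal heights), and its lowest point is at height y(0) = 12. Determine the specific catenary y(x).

The Lagrangian L(y, y') = y sqrt(1 + y'^2) has no explicit x dependence, so the Beltrami identity applies:
    L − y' ∂L/∂y' = C.
Compute ∂L/∂y' = y · y' / sqrt(1 + y'^2). Then
    L − y' ∂L/∂y'
    = y sqrt(1 + y'^2) − y · y'^2 / sqrt(1 + y'^2)
    = y (1 + y'^2 − y'^2) / sqrt(1 + y'^2)
    = y / sqrt(1 + y'^2) = C.
Squaring gives y^2 = C^2 (1 + y'^2), i.e.
    y'^2 = y^2 / C^2 − 1.
Separating variables,
    dy / sqrt(y^2 − C^2) = dx / C,
and integrating gives arccosh(y / C) = (x − a)/C, so
    y(x) = C cosh((x − a)/C),
the catenary. The constants C and a are fixed by the two endpoint conditions (and, for the hanging-chain problem, the length constraint selects C).
Now fit the given data. The endpoints x = ±5 are symmetric at equal height, so the catenary is even about its minimum: a = 0 and y(x) = C cosh(x/C). The lowest point is y(0) = C cosh(0) = C, and we are told y(0) = 12, so C = 12. Therefore
    y(x) = 12 cosh(x/12),
and at the endpoints
    y(±5) = 12 cosh(5/12).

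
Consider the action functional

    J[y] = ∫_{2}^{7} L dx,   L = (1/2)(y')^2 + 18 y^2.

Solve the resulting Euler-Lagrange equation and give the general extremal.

The Lagrangian is L = (1/2)(y')^2 + 18 y^2.
∂L/∂y = 36y.
∂L/∂y' = y'.
The Euler-Lagrange equation d/dx(∂L/∂y') − ∂L/∂y = 0 becomes:
    y'' - 36 y = 0
General solution: y(x) = A e^(6x) + B e^(-6x), where A and B are arbitrary constants fixed by the endpoint conditions.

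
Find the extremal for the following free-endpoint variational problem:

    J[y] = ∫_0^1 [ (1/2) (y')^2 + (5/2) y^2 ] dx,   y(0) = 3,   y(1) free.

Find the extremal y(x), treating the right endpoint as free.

The Lagrangian L = (1/2) (y')^2 + (5/2) y^2 gives
    ∂L/∂y = 5 y,   ∂L/∂y' = y'.
Euler-Lagrange: y'' − 5 y = 0.
With k = sqrt(5), the general solution is
    y(x) = A cosh(sqrt(5) x) + B sinh(sqrt(5) x).
Fixed left endpoint y(0) = 3 ⇒ A = 3.
The right endpoint x = 1 is free, so the natural (transversality) condition is ∂L/∂y' |_{x=1} = 0, i.e. y'(1) = 0.
Compute y'(x) = A k sinh(k x) + B k cosh(k x), so
    y'(1) = A k sinh(k·1) + B k cosh(k·1) = 0
    ⇒ B = −A tanh(k·1) = − 3 tanh(sqrt(5)·1).
Therefore the extremal is
    y(x) = 3 cosh(sqrt(5) x) − 3 tanh(sqrt(5)·1) sinh(sqrt(5) x).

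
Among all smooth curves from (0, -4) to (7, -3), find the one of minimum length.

Arc-length functional: J[y] = ∫ sqrt(1 + (y')^2) dx.
Lagrangian L = sqrt(1 + (y')^2) has no explicit y dependence, so ∂L/∂y = 0 and the Euler-Lagrange equation gives
    d/dx( y' / sqrt(1 + (y')^2) ) = 0  ⇒  y' / sqrt(1 + (y')^2) = const.
Hence y' is constant, so y(x) is affine.
Fitting the endpoints (0, -4) and (7, -3):
    slope m = ((-3) − (-4)) / (7 − 0) = 1/7,
    intercept c = (-4) − m·0 = -4.
Extremal: y(x) = (1/7) x - 4.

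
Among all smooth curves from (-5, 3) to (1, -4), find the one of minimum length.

Arc-length functional: J[y] = ∫ sqrt(1 + (y')^2) dx.
Lagrangian L = sqrt(1 + (y')^2) has no explicit y dependence, so ∂L/∂y = 0 and the Euler-Lagrange equation gives
    d/dx( y' / sqrt(1 + (y')^2) ) = 0  ⇒  y' / sqrt(1 + (y')^2) = const.
Hence y' is constant, so y(x) is affine.
Fitting the endpoints (-5, 3) and (1, -4):
    slope m = ((-4) − 3) / (1 − (-5)) = -7/6,
    intercept c = 3 − m·(-5) = -17/6.
Extremal: y(x) = (-7/6) x - 17/6.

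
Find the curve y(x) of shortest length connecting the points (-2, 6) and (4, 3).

Arc-length functional: J[y] = ∫ sqrt(1 + (y')^2) dx.
Lagrangian L = sqrt(1 + (y')^2) has no explicit y dependence, so ∂L/∂y = 0 and the Euler-Lagrange equation gives
    d/dx( y' / sqrt(1 + (y')^2) ) = 0  ⇒  y' / sqrt(1 + (y')^2) = const.
Hence y' is constant, so y(x) is affine.
Fitting the endpoints (-2, 6) and (4, 3):
    slope m = (3 − 6) / (4 − (-2)) = -1/2,
    intercept c = 6 − m·(-2) = 5.
Extremal: y(x) = (-1/2) x + 5.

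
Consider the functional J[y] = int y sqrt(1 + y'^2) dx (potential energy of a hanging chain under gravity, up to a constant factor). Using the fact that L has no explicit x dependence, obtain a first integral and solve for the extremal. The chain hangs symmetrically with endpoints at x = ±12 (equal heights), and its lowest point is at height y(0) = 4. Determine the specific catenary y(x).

The Lagrangian L(y, y') = y sqrt(1 + y'^2) has no explicit x dependence, so the Beltrami identity applies:
    L − y' ∂L/∂y' = C.
Compute ∂L/∂y' = y · y' / sqrt(1 + y'^2). Then
    L − y' ∂L/∂y'
    = y sqrt(1 + y'^2) − y · y'^2 / sqrt(1 + y'^2)
    = y (1 + y'^2 − y'^2) / sqrt(1 + y'^2)
    = y / sqrt(1 + y'^2) = C.
Squaring gives y^2 = C^2 (1 + y'^2), i.e.
    y'^2 = y^2 / C^2 − 1.
Separating variables,
    dy / sqrt(y^2 − C^2) = dx / C,
and integrating gives arccosh(y / C) = (x − a)/C, so
    y(x) = C cosh((x − a)/C),
the catenary. The constants C and a are fixed by the two endpoint conditions (and, for the hanging-chain problem, the length constraint selects C).
Now fit the given data. The endpoints x = ±12 are symmetric at equal height, so the catenary is even about its minimum: a = 0 and y(x) = C cosh(x/C). The lowest point is y(0) = C cosh(0) = C, and we are told y(0) = 4, so C = 4. Therefore
    y(x) = 4 cosh(x/4),
and at the endpoints
    y(±12) = 4 cosh(12/4).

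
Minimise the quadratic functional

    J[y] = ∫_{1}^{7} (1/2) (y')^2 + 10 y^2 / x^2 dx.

The Lagrangian is L = (1/2) (y')^2 + 10 y^2 / x^2.
Compute ∂L/∂y = 20y/x^2, ∂L/∂y' = y'.
The Euler-Lagrange equation d/dx(∂L/∂y') − ∂L/∂y = 0 reduces to
    y'' − 20/x^2 · y = 0  (x > 0).
Its general solution is
    y(x) = A x^5 + B x^(-4),
with A, B fixed by the endpoint conditions.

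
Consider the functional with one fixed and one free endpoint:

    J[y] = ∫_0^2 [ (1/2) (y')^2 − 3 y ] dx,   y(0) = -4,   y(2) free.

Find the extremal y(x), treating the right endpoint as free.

The Lagrangian L = (1/2) (y')^2 − 3 y gives
    ∂L/∂y = −3,   ∂L/∂y' = y'.
Euler-Lagrange: d/dx(y') − (−3) = 0, i.e. y'' + 3 = 0, so
    y(x) = −(3/2) x^2 + C1 x + C2.
Fixed left endpoint y(0) = -4 ⇒ C2 = -4.
The right endpoint x = 2 is free, so the natural (transversality) condition is ∂L/∂y' |_{x=2} = 0, i.e. y'(2) = 0.
Compute y'(x) = −3 x + C1, so y'(2) = −6 + C1 = 0 ⇒ C1 = 6.
Therefore the extremal is
    y(x) = −(3/2) x^2 + 6 x − 4.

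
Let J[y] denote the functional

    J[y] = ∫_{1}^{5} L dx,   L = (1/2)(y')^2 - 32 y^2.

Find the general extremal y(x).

The Lagrangian is L = (1/2)(y')^2 - 32 y^2.
∂L/∂y = -64y.
∂L/∂y' = y'.
The Euler-Lagrange equation d/dx(∂L/∂y') − ∂L/∂y = 0 becomes:
    y'' + 64 y = 0
General solution: y(x) = A sin(8x) + B cos(8x), where A and B are arbitrary constants fixed by the endpoint conditions.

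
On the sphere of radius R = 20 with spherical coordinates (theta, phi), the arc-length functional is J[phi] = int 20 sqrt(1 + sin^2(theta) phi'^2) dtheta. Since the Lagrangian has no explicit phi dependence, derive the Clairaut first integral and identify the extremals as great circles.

On the sphere of radius R = 20 with spherical coordinates (θ, φ), the induced metric is
    ds^2 = 400(dθ^2 + sin^2(θ) dφ^2).
Parameterise by θ; the arc-length functional is
    J[φ] = ∫ 20 sqrt(1 + sin^2(θ) (dφ/dθ)^2) dθ,
so L = 20 sqrt(1 + sin^2(θ) φ'^2). Compute
    ∂L/∂φ = 0  (L has no explicit φ dependence),
    ∂L/∂φ' = 20 sin^2(θ) φ' / sqrt(1 + sin^2(θ) φ'^2).
Since ∂L/∂φ = 0, the Euler-Lagrange equation
    d/dθ(∂L/∂φ') − ∂L/∂φ = 0
reduces to d/dθ(∂L/∂φ') = 0, i.e. the momentum conjugate to φ is conserved:
    20 sin^2(θ) φ' / sqrt(1 + sin^2(θ) φ'^2) = C.
The overall factor of 20 is constant, so dividing through gives Clairaut's relation sin^2(θ) φ' / sqrt(1 + sin^2(θ) φ'^2) = C' (with C' = C/20). Solving for φ' and integrating gives the great-circle family
    cot(θ) = A cos(φ − φ_0),
i.e. the intersection of the sphere with a plane through the origin. The two constants A and φ_0 (equivalently C and one phase) are fixed by the two endpoint conditions.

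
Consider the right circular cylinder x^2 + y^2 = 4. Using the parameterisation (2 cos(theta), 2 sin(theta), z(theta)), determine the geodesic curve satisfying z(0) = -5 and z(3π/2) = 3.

Parameterise the cylinder of radius R = 2 as
    r(θ) = (2 cos θ, 2 sin θ, z(θ)).
The arc-length element is
    ds = sqrt(4 + (dz/dθ)^2) dθ,
so the Lagrangian is L = sqrt(4 + z'^2).
L depends on z' only, not on z or θ, so ∂L/∂z = 0 and
    ∂L/∂z' = z' / sqrt(4 + z'^2).
The Euler-Lagrange equation gives
    d/dθ( z' / sqrt(4 + z'^2) ) = 0,
so z' is constant. Integrating once:
    z(θ) = a θ + b,
a helix on the cylinder (a straight line when the cylinder is unrolled). The constants a, b are determined by the endpoint conditions.
With endpoint conditions z(0) = -5 and z(3π/2) = 3: from z(0) = b we get b = -5, and a·3π/2 + -5 = 3 gives a = 16/(3π), so
    z(θ) = (16/(3π)) θ − 5.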